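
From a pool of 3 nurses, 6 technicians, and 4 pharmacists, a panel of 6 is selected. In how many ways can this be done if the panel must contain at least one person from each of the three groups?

With no constraint there are C(13,6) = 1716 possible selections.
Subtract selections that omit an entire group: no nurses → C(10,6) = 210; no technicians → C(7,6) = 7; no pharmacists → C(9,6) = 84.
Add back selections omitting two groups (i.e. drawn from a single group): C(3,6) + C(6,6) + C(4,6) = 1.
By inclusion–exclusion: 1716 − 301 + 1 = 1416.

1416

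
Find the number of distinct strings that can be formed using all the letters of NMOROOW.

840

NMOROOW has 7 letters with O appearing 3 times.
The number of distinct arrangements is 7!/(3!) = 5040/6 = 840.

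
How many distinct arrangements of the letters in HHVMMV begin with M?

30

Fix M in the first position and arrange the remaining 5 letters.
Those 5 letters have H appearing twice and V appearing twice, giving (5)!/(2!·2!) = 30.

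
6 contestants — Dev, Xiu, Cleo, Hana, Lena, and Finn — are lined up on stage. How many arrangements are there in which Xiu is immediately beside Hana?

240

Glue Xiu and Hana into one block (2 internal orders), leaving 5 units to arrange in a row.
That gives 2 × 5! = 2 × 120 = 240.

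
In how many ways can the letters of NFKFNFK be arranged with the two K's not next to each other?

150

Total arrangements of NFKFNFK: 7!/(3!·2!·2!) = 210.
Arrangements with the K's together: treat KK as one letter, giving (6)!/(3!·2!) = 60.
Subtracting, 210 − 60 = 150 arrangements keep the K's apart.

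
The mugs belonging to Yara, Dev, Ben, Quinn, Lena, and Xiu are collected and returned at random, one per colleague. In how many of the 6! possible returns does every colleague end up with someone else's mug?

265

Let Aᵢ be the assignments in which colleague i gets their own mug. We want the size of the complement of A₁∪…∪A_6.
By inclusion–exclusion this is Σ_{j=0}^{6} (−1)^j C(6,j)·(6−j)!.
Computing: 720 − 720 + 360 − 120 + 30 − 6 + 1 = 265.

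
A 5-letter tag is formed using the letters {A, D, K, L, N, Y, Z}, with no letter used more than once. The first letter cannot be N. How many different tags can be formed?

The first letter has 7−1 = 6 choices (anything except N).
The remaining 4 letters are filled from the other 6 symbols without repetition: 6 × 5 × 4 × 3 = 360.
Total: 6 × 360 = 2160.

2160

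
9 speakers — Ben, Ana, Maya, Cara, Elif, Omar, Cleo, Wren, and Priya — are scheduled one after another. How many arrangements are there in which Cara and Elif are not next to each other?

Of the 9! = 362880 arrangements, those with Cara and Elif adjacent number 2 × 8! = 80640 (treat the pair as a block with 2 internal orders).
So 362880 − 80640 = 282240 arrangements keep them apart.

282240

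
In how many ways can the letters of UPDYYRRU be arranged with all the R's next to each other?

Treat the 2 copies of R as a single block. The multiset to arrange is then {RR, D, P, U, U, Y, Y}, 7 items in all.
That gives (7)!/(2!·2!) = 1260 arrangements.

1260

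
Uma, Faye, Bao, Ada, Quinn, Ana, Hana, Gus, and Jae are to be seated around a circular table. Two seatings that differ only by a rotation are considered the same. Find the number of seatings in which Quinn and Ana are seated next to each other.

Treat {Quinn, Ana} as one unit (2 internal orders) and seat the resulting 8 units around the table: (7)! circular arrangements.
So 2 × (7)! = 2 × 5040 = 10080.

10080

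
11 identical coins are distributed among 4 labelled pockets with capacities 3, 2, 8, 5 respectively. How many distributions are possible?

Ignoring the caps, the number of non-negative solutions to x_1+…+x_4 = 11 is C(14,3) = 364.
Subtract solutions that violate a single cap (substitute x_i' = x_i − (cap_i+1)): x_1 ≥ 4 gives C(10,3) = 120; x_2 ≥ 3 gives C(11,3) = 165; x_3 ≥ 9 gives C(5,3) = 10; x_4 ≥ 6 gives C(8,3) = 56. Together 351.
Add back pairs where two caps are both exceeded: 35 + 0 + 4 + 0 + 10 + 0 = 49.
By inclusion–exclusion the count is 364 − 351 + 49 = 62.

62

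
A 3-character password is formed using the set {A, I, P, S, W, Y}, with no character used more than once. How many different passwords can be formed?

Choose and order 3 of the 6 symbols: the first character has 6 options, the next 5, then 4.
6 × 5 × 4 = 120.

120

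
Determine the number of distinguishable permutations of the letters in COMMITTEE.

45360

Letter multiplicities in COMMITTEE: C×1, E×2, I×1, M×2, O×1, T×2.
The number of distinct arrangements is 9!/(2!·2!·2!) = 362880/8 = 45360.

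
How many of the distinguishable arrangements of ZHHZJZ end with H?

Fix H in the last position and arrange the remaining 5 letters.
Those 5 letters have Z appearing 3 times, giving (5)!/(3!) = 20.

20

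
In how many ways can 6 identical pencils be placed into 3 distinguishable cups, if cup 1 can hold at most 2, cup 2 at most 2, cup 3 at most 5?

Without the upper bounds there are C(8,2) = 28 ways to split 6 among 3 cups.
Subtract solutions that violate a single cap (substitute x_i' = x_i − (cap_i+1)): x_1 ≥ 3 gives C(5,2) = 10; x_2 ≥ 3 gives C(5,2) = 10; x_3 ≥ 6 gives C(2,2) = 1. Together 21.
Add back pairs where two caps are both exceeded: 1 + 0 + 0 = 1.
By inclusion–exclusion the count is 28 − 21 + 1 = 8.

8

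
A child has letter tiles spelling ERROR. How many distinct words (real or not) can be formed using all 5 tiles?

Letter multiplicities in ERROR: E×1, O×1, R×3.
So there are 5! / (3!) = 20 distinguishable arrangements.

20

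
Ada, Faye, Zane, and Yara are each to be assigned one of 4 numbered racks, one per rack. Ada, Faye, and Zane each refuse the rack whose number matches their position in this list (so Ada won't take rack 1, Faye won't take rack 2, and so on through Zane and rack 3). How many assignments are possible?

11

Let Aᵢ (for i ∈ {1, 2, 3}) be the placements that put person i in their forbidden rack. Any j of these fix j positions, leaving (4−j)! ways to fill the rest, and there are C(3,j) ways to pick which j.
By inclusion–exclusion, the number of valid placements is Σ_{j=0}^{3} (−1)^j C(3,j)·(4−j)!.
Computing: 24 − 18 + 6 − 1 = 11.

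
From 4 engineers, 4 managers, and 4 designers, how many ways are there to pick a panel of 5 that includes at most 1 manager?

336

Split by how many managers are chosen (0 through 1).
Sum: C(4,0)·C(8,5) + C(4,1)·C(8,4) = 56 + 280 = 336.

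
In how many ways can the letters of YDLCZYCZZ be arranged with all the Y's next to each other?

3360

Treat the 2 copies of Y as a single block. The multiset to arrange is then {YY, C, C, D, L, Z, Z, Z}, 8 items in all.
That gives (8)!/(3!·2!) = 3360 arrangements.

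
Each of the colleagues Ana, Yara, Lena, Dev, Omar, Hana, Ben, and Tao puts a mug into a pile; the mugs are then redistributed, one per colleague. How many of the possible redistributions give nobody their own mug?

14833

Count assignments avoiding every fixed point. For any j of the 8 colleagues fixed to their own mug, the other 8−j can be arranged in (8−j)! ways.
By inclusion–exclusion this is Σ_{j=0}^{8} (−1)^j C(8,j)·(8−j)!.
Computing: 40320 − 40320 + 20160 − 6720 + 1680 − 336 + 56 − 8 + 1 = 14833.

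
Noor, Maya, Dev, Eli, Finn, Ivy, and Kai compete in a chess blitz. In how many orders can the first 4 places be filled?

840

There are 7 choices for 1st place, 6 for 2nd, and so on down to 4 for position 4.
That gives 7 × 6 × 5 × 4 = 840.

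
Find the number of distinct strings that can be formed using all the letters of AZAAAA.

AZAAAA has 6 letters with A appearing 5 times.
Dividing 6! = 720 by 5! = 120 for the repeated letters gives 6.

6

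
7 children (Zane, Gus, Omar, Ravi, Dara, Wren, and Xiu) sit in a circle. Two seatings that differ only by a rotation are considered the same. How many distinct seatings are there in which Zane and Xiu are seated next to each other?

Treat {Zane, Xiu} as one unit (2 internal orders) and seat the resulting 6 units around the table: (5)! circular arrangements.
So 2 × (5)! = 2 × 120 = 240.

240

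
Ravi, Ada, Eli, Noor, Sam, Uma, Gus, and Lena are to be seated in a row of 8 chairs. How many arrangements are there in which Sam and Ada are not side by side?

30240

Of the 8! = 40320 arrangements, those with Sam and Ada adjacent number 2 × 7! = 10080 (treat the pair as a block with 2 internal orders).
So 40320 − 10080 = 30240 arrangements keep them apart.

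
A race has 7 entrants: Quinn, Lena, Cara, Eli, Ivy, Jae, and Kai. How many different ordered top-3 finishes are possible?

210

There are 7 choices for 1st place, 6 for 2nd, and 5 for 3rd.
That gives 7 × 6 × 5 = 210.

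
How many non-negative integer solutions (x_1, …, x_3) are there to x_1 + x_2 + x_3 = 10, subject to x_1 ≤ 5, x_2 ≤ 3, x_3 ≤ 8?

21

Without the upper bounds there are C(12,2) = 66 ways to split 10 among 3 variables.
Subtract solutions that violate a single cap (substitute x_i' = x_i − (cap_i+1)): x_1 ≥ 6 gives C(6,2) = 15; x_2 ≥ 4 gives C(8,2) = 28; x_3 ≥ 9 gives C(3,2) = 3. Together 46.
Add back pairs where two caps are both exceeded: 1 + 0 + 0 = 1.
By inclusion–exclusion the count is 66 − 46 + 1 = 21.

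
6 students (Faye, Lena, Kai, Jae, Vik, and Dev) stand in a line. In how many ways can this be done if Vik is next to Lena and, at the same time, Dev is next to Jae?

Treat {Vik,Lena} as one block (2 orders) and {Dev,Jae} as another (2 orders).
That leaves 4 units to arrange: 2 × 2 × 4! = 4 × 24 = 96.

96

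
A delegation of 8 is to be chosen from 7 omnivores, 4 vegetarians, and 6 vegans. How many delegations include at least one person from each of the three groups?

22813

With no constraint there are C(17,8) = 24310 possible selections.
Subtract selections that omit an entire group: no omnivores → C(10,8) = 45; no vegetarians → C(13,8) = 1287; no vegans → C(11,8) = 165.
Add back selections omitting two groups (i.e. drawn from a single group): C(7,8) + C(4,8) + C(6,8) = 0.
By inclusion–exclusion: 24310 − 1497 + 0 = 22813.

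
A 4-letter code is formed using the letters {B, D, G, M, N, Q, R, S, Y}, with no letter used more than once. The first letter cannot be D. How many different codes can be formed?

The first letter has 9−1 = 8 choices (anything except D).
The remaining 3 letters are filled from the other 8 symbols without repetition: 8 × 7 × 6 = 336.
Total: 8 × 336 = 2688.

2688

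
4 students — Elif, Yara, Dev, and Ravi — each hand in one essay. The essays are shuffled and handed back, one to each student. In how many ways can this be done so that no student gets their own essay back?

9

This is the derangement count D_4: permutations of 4 items with no fixed point.
By inclusion–exclusion this is Σ_{j=0}^{4} (−1)^j C(4,j)·(4−j)!.
Computing: 24 − 24 + 12 − 4 + 1 = 9.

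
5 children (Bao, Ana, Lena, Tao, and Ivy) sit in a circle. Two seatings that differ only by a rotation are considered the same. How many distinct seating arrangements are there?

24

Seat Bao anywhere (absorbing the rotational symmetry), then permute the other 4: (4)! = 24.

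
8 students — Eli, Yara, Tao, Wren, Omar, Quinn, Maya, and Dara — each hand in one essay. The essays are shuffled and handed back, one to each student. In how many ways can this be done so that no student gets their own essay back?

This is the derangement count D_8: permutations of 8 items with no fixed point.
By inclusion–exclusion this is Σ_{j=0}^{8} (−1)^j C(8,j)·(8−j)!.
Computing: 40320 − 40320 + 20160 − 6720 + 1680 − 336 + 56 − 8 + 1 = 14833.

14833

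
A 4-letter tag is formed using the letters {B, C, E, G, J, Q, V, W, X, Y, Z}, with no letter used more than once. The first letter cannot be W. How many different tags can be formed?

7200

The first letter has 11−1 = 10 choices (anything except W).
The remaining 3 letters are filled from the other 10 symbols without repetition: 10 × 9 × 8 = 720.
Total: 10 × 720 = 7200.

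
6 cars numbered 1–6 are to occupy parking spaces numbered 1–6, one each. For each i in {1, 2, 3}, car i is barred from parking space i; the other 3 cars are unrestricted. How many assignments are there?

426

Let Aᵢ (for i ∈ {1, 2, 3}) be the placements that put car i in its forbidden parking space. Any j of these fix j positions, leaving (6−j)! ways to fill the rest, and there are C(3,j) ways to pick which j.
By inclusion–exclusion, the number of valid placements is Σ_{j=0}^{3} (−1)^j C(3,j)·(6−j)!.
Computing: 720 − 360 + 72 − 6 = 426.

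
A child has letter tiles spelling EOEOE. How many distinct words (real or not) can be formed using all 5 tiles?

10

Letter multiplicities in EOEOE: E×3, O×2.
The number of distinct arrangements is 5!/(3!·2!) = 120/12 = 10.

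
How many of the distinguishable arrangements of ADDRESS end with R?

180

Fix R in the last position and arrange the remaining 6 letters.
Those 6 letters have D appearing twice and S appearing twice, giving (6)!/(2!·2!) = 180.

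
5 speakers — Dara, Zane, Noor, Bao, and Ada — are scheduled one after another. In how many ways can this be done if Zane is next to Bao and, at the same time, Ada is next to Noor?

24

Treat {Zane,Bao} as one block (2 orders) and {Ada,Noor} as another (2 orders).
That leaves 3 units to arrange: 2 × 2 × 3! = 4 × 6 = 24.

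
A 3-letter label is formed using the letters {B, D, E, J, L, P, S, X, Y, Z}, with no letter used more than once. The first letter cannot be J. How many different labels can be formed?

The first letter has 10−1 = 9 choices (anything except J).
The remaining 2 letters are filled from the other 9 symbols without repetition: 9 × 8 = 72.
Total: 9 × 72 = 648.

648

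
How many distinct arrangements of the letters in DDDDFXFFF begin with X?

70

With the first slot taken by X, it remains to arrange the other 8 letters (DDDDFFFF).
Those 8 letters have D appearing 4 times and F appearing 4 times, giving (8)!/(4!·4!) = 70.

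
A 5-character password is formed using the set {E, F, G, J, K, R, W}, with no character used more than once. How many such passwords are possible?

2520

This is a permutation of 5 out of 7: P(7,5) = 7!/2!.
7 × 6 × 5 × 4 × 3 = 2520.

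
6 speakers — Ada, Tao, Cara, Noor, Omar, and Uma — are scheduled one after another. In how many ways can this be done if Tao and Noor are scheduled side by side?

Treat {Tao, Noor} as a single unit. There are 5 units to order, and the pair itself can be ordered 2 ways.
That gives 2 × 5! = 2 × 120 = 240.

240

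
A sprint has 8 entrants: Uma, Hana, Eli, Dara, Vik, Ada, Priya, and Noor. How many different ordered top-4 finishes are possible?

1680

There are 8 choices for 1st place, 7 for 2nd, and so on down to 5 for position 4.
That gives 8 × 7 × 6 × 5 = 1680.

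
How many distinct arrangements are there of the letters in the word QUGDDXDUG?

15120

Letter multiplicities in QUGDDXDUG: D×3, G×2, Q×1, U×2, X×1.
The number of distinct arrangements is 9!/(3!·2!·2!) = 362880/24 = 15120.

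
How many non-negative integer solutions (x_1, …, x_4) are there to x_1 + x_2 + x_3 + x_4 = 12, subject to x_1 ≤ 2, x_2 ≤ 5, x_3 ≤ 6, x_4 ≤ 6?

79

Ignoring the caps, the number of non-negative solutions to x_1+…+x_4 = 12 is C(15,3) = 455.
Subtract solutions that violate a single cap (substitute x_i' = x_i − (cap_i+1)): x_1 ≥ 3 gives C(12,3) = 220; x_2 ≥ 6 gives C(9,3) = 84; x_3 ≥ 7 gives C(8,3) = 56; x_4 ≥ 7 gives C(8,3) = 56. Together 416.
Add back pairs where two caps are both exceeded: 20 + 10 + 10 + 0 + 0 + 0 = 40.
By inclusion–exclusion the count is 455 − 416 + 40 = 79.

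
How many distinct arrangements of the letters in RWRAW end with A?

Fix A in the last position and arrange the remaining 4 letters.
Those 4 letters have R appearing twice and W appearing twice, giving (4)!/(2!·2!) = 6.

6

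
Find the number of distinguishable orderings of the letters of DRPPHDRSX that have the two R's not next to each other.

35280

Total arrangements of DRPPHDRSX: 9!/(2!·2!·2!) = 45360.
Arrangements with the R's together: treat RR as one letter, giving (8)!/(2!·2!) = 10080.
Subtracting, 45360 − 10080 = 35280 arrangements keep the R's apart.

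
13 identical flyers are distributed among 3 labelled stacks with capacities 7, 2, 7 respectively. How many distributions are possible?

9

By stars and bars, unrestricted non-negative solutions to x_1+…+x_3 = 13 number C(13+2,2) = 105.
Subtract solutions that violate a single cap (substitute x_i' = x_i − (cap_i+1)): x_1 ≥ 8 gives C(7,2) = 21; x_2 ≥ 3 gives C(12,2) = 66; x_3 ≥ 8 gives C(7,2) = 21. Together 108.
Add back pairs where two caps are both exceeded: 6 + 0 + 6 = 12.
By inclusion–exclusion the count is 105 − 108 + 12 = 9.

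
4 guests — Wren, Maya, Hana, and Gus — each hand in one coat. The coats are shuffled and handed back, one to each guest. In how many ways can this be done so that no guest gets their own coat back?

9

Let Aᵢ be the assignments in which guest i gets their own coat. We want the size of the complement of A₁∪…∪A_4.
By inclusion–exclusion this is Σ_{j=0}^{4} (−1)^j C(4,j)·(4−j)!.
Computing: 24 − 24 + 12 − 4 + 1 = 9.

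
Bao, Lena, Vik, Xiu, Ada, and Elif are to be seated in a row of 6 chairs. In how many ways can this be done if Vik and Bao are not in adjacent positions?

Of the 6! = 720 arrangements, those with Vik and Bao adjacent number 2 × 5! = 240 (treat the pair as a block with 2 internal orders).
So 720 − 240 = 480 arrangements keep them apart.

480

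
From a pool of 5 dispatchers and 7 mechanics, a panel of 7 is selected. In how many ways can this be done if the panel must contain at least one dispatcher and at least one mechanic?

With no constraint there are C(12,7) = 792 possible selections.
Subtract selections that omit an entire group: no dispatchers → C(7,7) = 1; no mechanics → C(5,7) = 0.
Both groups omitted at once is impossible, so 792 − 1 = 791.

791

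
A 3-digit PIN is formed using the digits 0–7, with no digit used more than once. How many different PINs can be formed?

With no repetition, fill the 3 digits in order: 8 choices, then 7, down to 6.
8 × 7 × 6 = 336.

336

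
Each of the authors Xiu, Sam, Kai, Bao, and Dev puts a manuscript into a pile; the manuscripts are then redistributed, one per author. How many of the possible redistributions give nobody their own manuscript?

44

Count assignments avoiding every fixed point. For any j of the 5 authors fixed to their own manuscript, the other 5−j can be arranged in (5−j)! ways.
By inclusion–exclusion this is Σ_{j=0}^{5} (−1)^j C(5,j)·(5−j)!.
Computing: 120 − 120 + 60 − 20 + 5 − 1 = 44.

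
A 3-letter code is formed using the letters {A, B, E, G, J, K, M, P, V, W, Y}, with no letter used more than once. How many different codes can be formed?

With no repetition, fill the 3 letters in order: 11 choices, then 10, down to 9.
11 × 10 × 9 = 990.

990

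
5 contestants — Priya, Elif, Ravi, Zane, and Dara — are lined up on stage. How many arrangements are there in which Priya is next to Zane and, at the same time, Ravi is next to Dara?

Treat {Priya,Zane} as one block (2 orders) and {Ravi,Dara} as another (2 orders).
That leaves 3 units to arrange: 2 × 2 × 3! = 4 × 6 = 24.

24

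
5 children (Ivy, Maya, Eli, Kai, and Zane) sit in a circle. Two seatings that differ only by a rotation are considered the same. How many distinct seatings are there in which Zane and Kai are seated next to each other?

12

Glue Zane and Kai into a block (2 internal orders). Seating 4 units around a circle gives (3)! arrangements.
So 2 × (3)! = 2 × 6 = 12.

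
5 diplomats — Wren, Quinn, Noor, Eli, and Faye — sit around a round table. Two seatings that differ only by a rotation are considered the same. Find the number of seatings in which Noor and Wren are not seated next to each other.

Without the restriction there are (4)! = 24 seatings.
Seatings with Noor beside Wren: treat them as a block with 2 internal orders, giving 2 × (3)! = 12.
Subtracting, 24 − 12 = 12.

12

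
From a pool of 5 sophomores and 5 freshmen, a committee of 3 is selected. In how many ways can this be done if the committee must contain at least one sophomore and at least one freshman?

100

With no constraint there are C(10,3) = 120 possible selections.
Selections missing a whole group: no sophomores → C(5,3) = 10; no freshmen → C(5,3) = 10.
Both groups omitted at once is impossible, so 120 − 20 = 100.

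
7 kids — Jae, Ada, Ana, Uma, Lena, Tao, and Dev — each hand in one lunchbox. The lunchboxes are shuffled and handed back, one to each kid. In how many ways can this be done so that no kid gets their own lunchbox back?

This is the derangement count D_7: permutations of 7 items with no fixed point.
By inclusion–exclusion this is Σ_{j=0}^{7} (−1)^j C(7,j)·(7−j)!.
Computing: 5040 − 5040 + 2520 − 840 + 210 − 42 + 7 − 1 = 1854.

1854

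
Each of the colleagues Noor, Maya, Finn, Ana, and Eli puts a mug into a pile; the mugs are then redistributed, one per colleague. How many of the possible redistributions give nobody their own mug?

Count assignments avoiding every fixed point. For any j of the 5 colleagues fixed to their own mug, the other 5−j can be arranged in (5−j)! ways.
By inclusion–exclusion this is Σ_{j=0}^{5} (−1)^j C(5,j)·(5−j)!.
Computing: 120 − 120 + 60 − 20 + 5 − 1 = 44.

44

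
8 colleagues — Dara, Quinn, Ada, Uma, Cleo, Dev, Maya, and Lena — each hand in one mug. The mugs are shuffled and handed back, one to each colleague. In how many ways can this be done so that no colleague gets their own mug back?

14833

Count assignments avoiding every fixed point. For any j of the 8 colleagues fixed to their own mug, the other 8−j can be arranged in (8−j)! ways.
By inclusion–exclusion this is Σ_{j=0}^{8} (−1)^j C(8,j)·(8−j)!.
Computing: 40320 − 40320 + 20160 − 6720 + 1680 − 336 + 56 − 8 + 1 = 14833.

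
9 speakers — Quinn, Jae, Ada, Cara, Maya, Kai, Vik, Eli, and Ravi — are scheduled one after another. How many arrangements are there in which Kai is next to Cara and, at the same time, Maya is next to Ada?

20160

Treat {Kai,Cara} as one block (2 orders) and {Maya,Ada} as another (2 orders).
That leaves 7 units to arrange: 2 × 2 × 7! = 4 × 5040 = 20160.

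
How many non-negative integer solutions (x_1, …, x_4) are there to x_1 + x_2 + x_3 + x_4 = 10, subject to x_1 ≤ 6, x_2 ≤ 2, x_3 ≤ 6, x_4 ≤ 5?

97

By stars and bars, unrestricted non-negative solutions to x_1+…+x_4 = 10 number C(10+3,3) = 286.
Subtract solutions that violate a single cap (substitute x_i' = x_i − (cap_i+1)): x_1 ≥ 7 gives C(6,3) = 20; x_2 ≥ 3 gives C(10,3) = 120; x_3 ≥ 7 gives C(6,3) = 20; x_4 ≥ 6 gives C(7,3) = 35. Together 195.
Add back pairs where two caps are both exceeded: 1 + 0 + 0 + 1 + 4 + 0 = 6.
By inclusion–exclusion the count is 286 − 195 + 6 = 97.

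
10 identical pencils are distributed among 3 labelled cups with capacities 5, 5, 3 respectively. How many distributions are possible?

10

By stars and bars, unrestricted non-negative solutions to x_1+…+x_3 = 10 number C(10+2,2) = 66.
Subtract solutions that violate a single cap (substitute x_i' = x_i − (cap_i+1)): x_1 ≥ 6 gives C(6,2) = 15; x_2 ≥ 6 gives C(6,2) = 15; x_3 ≥ 4 gives C(8,2) = 28. Together 58.
Add back pairs where two caps are both exceeded: 0 + 1 + 1 = 2.
By inclusion–exclusion the count is 66 − 58 + 2 = 10.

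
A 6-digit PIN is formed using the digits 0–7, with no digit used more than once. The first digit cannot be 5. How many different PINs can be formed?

The first digit has 8−1 = 7 choices (anything except 5).
The remaining 5 digits are filled from the other 7 symbols without repetition: 7 × 6 × 5 × 4 × 3 = 2520.
Total: 7 × 2520 = 17640.

17640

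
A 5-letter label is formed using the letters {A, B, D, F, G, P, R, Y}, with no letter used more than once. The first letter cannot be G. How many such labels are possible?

5880

The first letter has 8−1 = 7 choices (anything except G).
The remaining 4 letters are filled from the other 7 symbols without repetition: 7 × 6 × 5 × 4 = 840.
Total: 7 × 840 = 5880.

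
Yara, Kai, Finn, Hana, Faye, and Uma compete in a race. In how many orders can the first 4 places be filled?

360

This is an ordered selection of 4 from 6: P(6,4).
That gives 6 × 5 × 4 × 3 = 360.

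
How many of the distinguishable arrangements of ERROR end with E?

4

With the last slot taken by E, it remains to arrange the other 4 letters (RROR).
Those 4 letters have R appearing 3 times, giving (4)!/(3!) = 4.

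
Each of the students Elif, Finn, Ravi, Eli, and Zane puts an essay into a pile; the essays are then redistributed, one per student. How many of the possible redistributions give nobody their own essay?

This is the derangement count D_5: permutations of 5 items with no fixed point.
By inclusion–exclusion this is Σ_{j=0}^{5} (−1)^j C(5,j)·(5−j)!.
Computing: 120 − 120 + 60 − 20 + 5 − 1 = 44.

44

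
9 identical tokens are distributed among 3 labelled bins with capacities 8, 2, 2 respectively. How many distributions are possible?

8

By stars and bars, unrestricted non-negative solutions to x_1+…+x_3 = 9 number C(9+2,2) = 55.
Subtract solutions that violate a single cap (substitute x_i' = x_i − (cap_i+1)): x_1 ≥ 9 gives C(2,2) = 1; x_2 ≥ 3 gives C(8,2) = 28; x_3 ≥ 3 gives C(8,2) = 28. Together 57.
Add back pairs where two caps are both exceeded: 0 + 0 + 10 = 10.
By inclusion–exclusion the count is 55 − 57 + 10 = 8.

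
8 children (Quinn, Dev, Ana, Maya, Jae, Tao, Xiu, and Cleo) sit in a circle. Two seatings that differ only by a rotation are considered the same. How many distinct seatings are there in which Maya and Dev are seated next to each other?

Treat {Maya, Dev} as one unit (2 internal orders) and seat the resulting 7 units around the table: (6)! circular arrangements.
So 2 × (6)! = 2 × 720 = 1440.

1440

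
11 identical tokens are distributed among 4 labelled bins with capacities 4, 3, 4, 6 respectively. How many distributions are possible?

66

Ignoring the caps, the number of non-negative solutions to x_1+…+x_4 = 11 is C(14,3) = 364.
Subtract solutions that violate a single cap (substitute x_i' = x_i − (cap_i+1)): x_1 ≥ 5 gives C(9,3) = 84; x_2 ≥ 4 gives C(10,3) = 120; x_3 ≥ 5 gives C(9,3) = 84; x_4 ≥ 7 gives C(7,3) = 35. Together 323.
Add back pairs where two caps are both exceeded: 10 + 4 + 0 + 10 + 1 + 0 = 25.
By inclusion–exclusion the count is 364 − 323 + 25 = 66.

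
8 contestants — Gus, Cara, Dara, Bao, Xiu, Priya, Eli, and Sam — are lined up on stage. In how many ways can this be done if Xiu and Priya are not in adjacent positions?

30240

There are 8! = 40320 arrangements in all. If Xiu and Priya are adjacent, merging them into one block gives 2·(7)! = 10080 arrangements.
So 40320 − 10080 = 30240 arrangements keep them apart.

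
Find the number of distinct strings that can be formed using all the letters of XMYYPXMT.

The 8 letters of XMYYPXMT have repeats: M appearing twice, X appearing twice, and Y appearing twice.
Dividing 8! = 40320 by 2!·2!·2! = 8 for the repeated letters gives 5040.

5040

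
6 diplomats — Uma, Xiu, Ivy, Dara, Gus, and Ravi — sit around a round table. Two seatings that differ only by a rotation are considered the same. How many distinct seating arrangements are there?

Around a circle, 6 distinct people have 6!/6 = (5)! = 120 rotationally distinct seatings.

120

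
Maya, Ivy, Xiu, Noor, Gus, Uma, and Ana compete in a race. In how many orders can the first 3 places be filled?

210

There are 7 choices for 1st place, 6 for 2nd, and 5 for 3rd.
That gives 7 × 6 × 5 = 210.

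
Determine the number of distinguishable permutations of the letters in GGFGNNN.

140

The 7 letters of GGFGNNN have repeats: G appearing 3 times and N appearing 3 times.
So there are 7! / (3!·3!) = 140 distinguishable arrangements.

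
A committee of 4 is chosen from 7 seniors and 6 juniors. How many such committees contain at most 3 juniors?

Split by how many juniors are chosen (0 through 3).
Sum: C(6,0)·C(7,4) + C(6,1)·C(7,3) + C(6,2)·C(7,2) + C(6,3)·C(7,1) = 35 + 210 + 315 + 140 = 700.

700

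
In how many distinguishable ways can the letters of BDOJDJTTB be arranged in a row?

Letter multiplicities in BDOJDJTTB: B×2, D×2, J×2, O×1, T×2.
Dividing 9! = 362880 by 2!·2!·2!·2! = 16 for the repeated letters gives 22680.

22680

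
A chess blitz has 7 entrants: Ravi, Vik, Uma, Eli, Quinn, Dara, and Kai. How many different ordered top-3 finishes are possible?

There are 7 choices for 1st place, 6 for 2nd, and 5 for 3rd.
That gives 7 × 6 × 5 = 210.

210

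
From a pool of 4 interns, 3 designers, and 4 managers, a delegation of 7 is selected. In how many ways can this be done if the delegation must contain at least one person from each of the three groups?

With no constraint there are C(11,7) = 330 possible selections.
Selections missing a whole group: no interns → C(7,7) = 1; no designers → C(8,7) = 8; no managers → C(7,7) = 1.
Add back selections omitting two groups (i.e. drawn from a single group): C(4,7) + C(3,7) + C(4,7) = 0.
By inclusion–exclusion: 330 − 10 + 0 = 320.

320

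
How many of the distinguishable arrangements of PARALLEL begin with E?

Fix E in the first position and arrange the remaining 7 letters.
Those 7 letters have A appearing twice and L appearing 3 times, giving (7)!/(3!·2!) = 420.

420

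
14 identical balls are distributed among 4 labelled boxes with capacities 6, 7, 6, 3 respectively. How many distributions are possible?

121

Without the upper bounds there are C(17,3) = 680 ways to split 14 among 4 boxes.
Subtract solutions that violate a single cap (substitute x_i' = x_i − (cap_i+1)): x_1 ≥ 7 gives C(10,3) = 120; x_2 ≥ 8 gives C(9,3) = 84; x_3 ≥ 7 gives C(10,3) = 120; x_4 ≥ 4 gives C(13,3) = 286. Together 610.
Add back pairs where two caps are both exceeded: 0 + 1 + 20 + 0 + 10 + 20 = 51.
By inclusion–exclusion the count is 680 − 610 + 51 = 121.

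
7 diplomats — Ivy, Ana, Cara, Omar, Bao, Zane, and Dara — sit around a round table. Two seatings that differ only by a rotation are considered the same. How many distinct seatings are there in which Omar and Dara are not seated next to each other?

480

All circular seatings of 7 people number (6)! = 720.
Those with Omar next to Dara: fuse the pair into one unit and seat 6 units around a circle — 2·(5)! = 240.
Subtracting, 720 − 240 = 480.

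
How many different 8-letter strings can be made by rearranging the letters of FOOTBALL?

10080

Letter multiplicities in FOOTBALL: A×1, B×1, F×1, L×2, O×2, T×1.
The number of distinct arrangements is 8!/(2!·2!) = 40320/4 = 10080.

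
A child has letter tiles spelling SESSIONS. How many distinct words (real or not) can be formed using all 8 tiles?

Letter multiplicities in SESSIONS: E×1, I×1, N×1, O×1, S×4.
So there are 8! / (4!) = 1680 distinguishable arrangements.

1680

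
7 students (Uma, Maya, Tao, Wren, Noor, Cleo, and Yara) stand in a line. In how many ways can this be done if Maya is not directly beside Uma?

There are 7! = 5040 arrangements in all. If Maya and Uma are adjacent, merging them into one block gives 2·(6)! = 1440 arrangements.
Complementary counting: 5040 − 1440 = 3600.

3600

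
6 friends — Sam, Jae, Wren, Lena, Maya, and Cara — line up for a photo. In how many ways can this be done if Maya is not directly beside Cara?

Of the 6! = 720 arrangements, those with Maya and Cara adjacent number 2 × 5! = 240 (treat the pair as a block with 2 internal orders).
So 720 − 240 = 480 arrangements keep them apart.

480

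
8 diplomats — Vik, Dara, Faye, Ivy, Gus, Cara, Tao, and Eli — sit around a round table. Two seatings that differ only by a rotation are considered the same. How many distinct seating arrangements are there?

Seat Vik anywhere (absorbing the rotational symmetry), then permute the other 7: (7)! = 5040.

5040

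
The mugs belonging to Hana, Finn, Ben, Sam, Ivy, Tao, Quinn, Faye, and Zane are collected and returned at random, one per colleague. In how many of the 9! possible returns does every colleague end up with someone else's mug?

133496

This is the derangement count D_9: permutations of 9 items with no fixed point.
By inclusion–exclusion this is Σ_{j=0}^{9} (−1)^j C(9,j)·(9−j)!.
Computing: 362880 − 362880 + 181440 − 60480 + 15120 − 3024 + 504 − 72 + 9 − 1 = 133496.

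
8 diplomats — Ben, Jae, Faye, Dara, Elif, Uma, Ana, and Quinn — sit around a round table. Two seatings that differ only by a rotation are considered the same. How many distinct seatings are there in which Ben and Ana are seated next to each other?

1440

Glue Ben and Ana into a block (2 internal orders). Seating 7 units around a circle gives (6)! arrangements.
So 2 × (6)! = 2 × 720 = 1440.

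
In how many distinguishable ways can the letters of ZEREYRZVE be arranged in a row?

ZEREYRZVE has 9 letters with E appearing 3 times, R appearing twice, and Z appearing twice.
Dividing 9! = 362880 by 3!·2!·2! = 24 for the repeated letters gives 15120.

15120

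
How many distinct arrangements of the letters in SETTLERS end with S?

With the last slot taken by S, it remains to arrange the other 7 letters (ETTLERS).
Those 7 letters have E appearing twice and T appearing twice, giving (7)!/(2!·2!) = 1260.

1260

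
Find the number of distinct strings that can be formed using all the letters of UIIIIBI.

UIIIIBI has 7 letters with I appearing 5 times.
Dividing 7! = 5040 by 5! = 120 for the repeated letters gives 42.

42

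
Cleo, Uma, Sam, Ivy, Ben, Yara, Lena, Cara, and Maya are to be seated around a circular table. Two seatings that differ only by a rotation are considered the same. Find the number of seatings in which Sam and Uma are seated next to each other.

10080

Treat {Sam, Uma} as one unit (2 internal orders) and seat the resulting 8 units around the table: (7)! circular arrangements.
So 2 × (7)! = 2 × 5040 = 10080.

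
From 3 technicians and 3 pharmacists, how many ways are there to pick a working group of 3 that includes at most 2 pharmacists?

Split by how many pharmacists are chosen (0 through 2).
Sum: C(3,0)·C(3,3) + C(3,1)·C(3,2) + C(3,2)·C(3,1) = 1 + 9 + 9 = 19.

19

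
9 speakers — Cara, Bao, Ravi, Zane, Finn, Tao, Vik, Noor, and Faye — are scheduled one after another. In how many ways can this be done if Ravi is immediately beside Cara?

Glue Ravi and Cara into one block (2 internal orders), leaving 8 units to arrange in a row.
That gives 2 × 8! = 2 × 40320 = 80640.

80640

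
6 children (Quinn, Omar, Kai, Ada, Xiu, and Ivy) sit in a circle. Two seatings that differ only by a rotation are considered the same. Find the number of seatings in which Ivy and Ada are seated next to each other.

Glue Ivy and Ada into a block (2 internal orders). Seating 5 units around a circle gives (4)! arrangements.
So 2 × (4)! = 2 × 24 = 48.

48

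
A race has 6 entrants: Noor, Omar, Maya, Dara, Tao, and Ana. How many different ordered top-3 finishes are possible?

120

This is an ordered selection of 3 from 6: P(6,3).
That gives 6 × 5 × 4 = 120.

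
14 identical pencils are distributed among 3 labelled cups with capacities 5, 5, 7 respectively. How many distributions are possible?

By stars and bars, unrestricted non-negative solutions to x_1+…+x_3 = 14 number C(14+2,2) = 120.
Subtract solutions that violate a single cap (substitute x_i' = x_i − (cap_i+1)): x_1 ≥ 6 gives C(10,2) = 45; x_2 ≥ 6 gives C(10,2) = 45; x_3 ≥ 8 gives C(8,2) = 28. Together 118.
Add back pairs where two caps are both exceeded: 6 + 1 + 1 = 8.
By inclusion–exclusion the count is 120 − 118 + 8 = 10.

10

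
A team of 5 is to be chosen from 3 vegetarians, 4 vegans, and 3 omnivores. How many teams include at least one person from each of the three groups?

204

Total 5-person selections from all 10: C(10,5) = 252.
Subtract selections that omit an entire group: no vegetarians → C(7,5) = 21; no vegans → C(6,5) = 6; no omnivores → C(7,5) = 21.
Add back selections omitting two groups (i.e. drawn from a single group): C(3,5) + C(4,5) + C(3,5) = 0.
By inclusion–exclusion: 252 − 48 + 0 = 204.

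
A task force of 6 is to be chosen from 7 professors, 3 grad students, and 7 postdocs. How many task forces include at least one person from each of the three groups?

8967

Total 6-person selections from all 17: C(17,6) = 12376.
Selections missing a whole group: no professors → C(10,6) = 210; no grad students → C(14,6) = 3003; no postdocs → C(10,6) = 210.
Add back selections omitting two groups (i.e. drawn from a single group): C(7,6) + C(3,6) + C(7,6) = 14.
By inclusion–exclusion: 12376 − 3423 + 14 = 8967.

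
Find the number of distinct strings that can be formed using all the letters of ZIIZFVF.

630

Letter multiplicities in ZIIZFVF: F×2, I×2, V×1, Z×2.
Dividing 7! = 5040 by 2!·2!·2! = 8 for the repeated letters gives 630.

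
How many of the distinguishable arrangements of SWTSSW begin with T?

With the first slot taken by T, it remains to arrange the other 5 letters (SWSSW).
Those 5 letters have S appearing 3 times and W appearing twice, giving (5)!/(3!·2!) = 10.

10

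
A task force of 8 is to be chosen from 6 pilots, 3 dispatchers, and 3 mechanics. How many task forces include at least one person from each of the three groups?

477

Unrestricted: C(12,8) = 495 ways to pick any 8 of the 12.
Subtract selections that omit an entire group: no pilots → C(6,8) = 0; no dispatchers → C(9,8) = 9; no mechanics → C(9,8) = 9.
Add back selections omitting two groups (i.e. drawn from a single group): C(6,8) + C(3,8) + C(3,8) = 0.
By inclusion–exclusion: 495 − 18 + 0 = 477.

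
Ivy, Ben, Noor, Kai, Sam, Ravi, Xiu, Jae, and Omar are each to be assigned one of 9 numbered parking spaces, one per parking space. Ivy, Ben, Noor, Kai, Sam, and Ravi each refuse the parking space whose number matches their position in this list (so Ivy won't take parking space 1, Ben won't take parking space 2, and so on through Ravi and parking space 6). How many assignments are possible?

183822

Let Aᵢ (for 1 ≤ i ≤ 6) be the placements that put person i in their forbidden parking space. Any j of these fix j positions, leaving (9−j)! ways to fill the rest, and there are C(6,j) ways to pick which j.
By inclusion–exclusion, the number of valid placements is Σ_{j=0}^{6} (−1)^j C(6,j)·(9−j)!.
Computing: 362880 − 241920 + 75600 − 14400 + 1800 − 144 + 6 = 183822.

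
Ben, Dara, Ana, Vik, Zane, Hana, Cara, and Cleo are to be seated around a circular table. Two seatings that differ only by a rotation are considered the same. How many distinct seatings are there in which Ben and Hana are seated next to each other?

1440

Treat {Ben, Hana} as one unit (2 internal orders) and seat the resulting 7 units around the table: (6)! circular arrangements.
So 2 × (6)! = 2 × 720 = 1440.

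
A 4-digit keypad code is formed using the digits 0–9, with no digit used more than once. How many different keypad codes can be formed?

5040

Choose and order 4 of the 10 symbols: the first digit has 10 options, the next 9, then 8, 7.
That product is 10 × 9 × 8 × 7 = 5040.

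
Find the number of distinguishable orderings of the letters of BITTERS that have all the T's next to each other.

720

Treat the 2 copies of T as a single block. The multiset to arrange is then {TT, B, E, I, R, S}, 6 items in all.
All 6 items are distinct, so there are (6)! = 720 arrangements.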